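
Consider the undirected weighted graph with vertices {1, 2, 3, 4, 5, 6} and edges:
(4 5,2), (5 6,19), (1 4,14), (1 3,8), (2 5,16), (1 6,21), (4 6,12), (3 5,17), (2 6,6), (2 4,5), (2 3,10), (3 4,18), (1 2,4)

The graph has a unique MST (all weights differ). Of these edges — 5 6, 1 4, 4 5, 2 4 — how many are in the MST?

2

Kruskal: consider edges lightest-first.
4 5 (2): add — endpoints in different components.
1 2 (4): add — endpoints in different components.
2 4 (5): add — endpoints in different components.
2 6 (6): add — endpoints in different components.
1 3 (8): add — endpoints in different components.
MST edge set: {4 5, 1 2, 2 4, 2 6, 1 3}.
Of the listed edges, {4 5, 2 4} are in the MST → 2.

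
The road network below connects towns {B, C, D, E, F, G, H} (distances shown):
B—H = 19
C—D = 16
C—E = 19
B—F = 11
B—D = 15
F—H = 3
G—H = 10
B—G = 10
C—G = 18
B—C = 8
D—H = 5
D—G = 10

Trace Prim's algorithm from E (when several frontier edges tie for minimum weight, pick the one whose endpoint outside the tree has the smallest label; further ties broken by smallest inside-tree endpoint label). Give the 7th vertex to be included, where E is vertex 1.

F

Grow the tree from E using Prim:
Step 1: cheapest edge leaving the tree is C—E (19); add C.
Step 2: cheapest edge leaving the tree is B—C (8); add B.
Step 3: cheapest edge leaving the tree is B—G (10); add G.
Step 4: cheapest edge leaving the tree is D—G (10); add D.
Step 5: cheapest edge leaving the tree is D—H (5); add H.
Step 6: cheapest edge leaving the tree is F—H (3); add F.
Vertex order: E, C, B, G, D, H, F. The 7th vertex is F.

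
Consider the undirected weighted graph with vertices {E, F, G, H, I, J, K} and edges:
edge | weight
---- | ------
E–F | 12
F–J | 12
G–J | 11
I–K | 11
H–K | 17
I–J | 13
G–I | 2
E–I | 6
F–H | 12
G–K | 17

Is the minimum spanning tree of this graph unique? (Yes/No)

Kruskal's algorithm — process edges by increasing weight (ties by edge label):
G–I (2): add. Components now {E} {F} {G,I} {H} {J} {K}
E–I (6): add. Components now {E,G,I} {F} {H} {J} {K}
G–J (11): add. Components now {E,G,I,J} {F} {H} {K}
I–K (11): add. Components now {E,G,I,J,K} {F} {H}
E–F (12): add. Components now {E,F,G,I,J,K} {H}
F–H (12): add. Components now {E,F,G,H,I,J,K}
Non-tree edge F–J has weight 12, equal to the heaviest edge on its tree cycle — swapping gives another MST of the same weight. Not unique.

No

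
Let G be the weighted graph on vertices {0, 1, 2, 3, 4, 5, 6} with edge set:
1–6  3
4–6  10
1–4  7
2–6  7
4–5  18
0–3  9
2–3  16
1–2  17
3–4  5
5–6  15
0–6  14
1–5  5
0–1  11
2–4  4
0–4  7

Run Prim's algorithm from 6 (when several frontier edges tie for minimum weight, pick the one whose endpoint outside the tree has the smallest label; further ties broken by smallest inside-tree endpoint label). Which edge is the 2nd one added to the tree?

1-5

Prim's algorithm from 6:
Step 1: cheapest edge leaving the tree is 1–6 (3); add 1.
Step 2: cheapest edge leaving the tree is 1–5 (5); add 5.
Step 3: cheapest edge leaving the tree is 2–6 (7); add 2.
Step 4: cheapest edge leaving the tree is 2–4 (4); add 4.
Step 5: cheapest edge leaving the tree is 3–4 (5); add 3.
Step 6: cheapest edge leaving the tree is 0–4 (7); add 0.
The 2nd edge added is 1–5.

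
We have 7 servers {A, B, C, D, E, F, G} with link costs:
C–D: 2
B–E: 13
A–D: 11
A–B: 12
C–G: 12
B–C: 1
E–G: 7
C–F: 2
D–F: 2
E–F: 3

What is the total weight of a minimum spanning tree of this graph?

26

Kruskal's algorithm — process edges by increasing weight (ties by edge label):
B–C (1): add. Components now {A} {B,C} {D} {E} {F} {G}
C–D (2): add. Components now {A} {B,C,D} {E} {F} {G}
C–F (2): add. Components now {A} {B,C,D,F} {E} {G}
D–F (2): skip — D and F already connected.
E–F (3): add. Components now {A} {B,C,D,E,F} {G}
E–G (7): add. Components now {A} {B,C,D,E,F,G}
A–D (11): add. Components now {A,B,C,D,E,F,G}
MST edges: B–C, C–D, C–F, E–F, E–G, A–D; total weight 1+2+2+3+7+11 = 26.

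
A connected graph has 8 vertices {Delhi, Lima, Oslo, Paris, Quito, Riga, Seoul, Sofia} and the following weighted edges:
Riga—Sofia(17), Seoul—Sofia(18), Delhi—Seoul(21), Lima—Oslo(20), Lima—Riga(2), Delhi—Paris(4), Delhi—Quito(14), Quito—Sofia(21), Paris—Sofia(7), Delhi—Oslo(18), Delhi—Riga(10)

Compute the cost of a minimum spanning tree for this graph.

Grow the tree from Delhi using Prim:
Step 1: frontier [Delhi—Paris 4, Delhi—Riga 10, Delhi—Quito 14, Delhi—Oslo 18, Delhi—Seoul 21] → take Delhi—Paris (4); add Paris.
Step 2: frontier [Delhi—Riga 10, Delhi—Quito 14, Delhi—Oslo 18, Delhi—Seoul 21, Paris—Sofia 7] → take Paris—Sofia (7); add Sofia.
Step 3: frontier [Delhi—Riga 10, Delhi—Quito 14, Delhi—Oslo 18, Delhi—Seoul 21, Riga—Sofia 17, Seoul—Sofia 18, Quito—Sofia 21] → take Delhi—Riga (10); add Riga.
Step 4: frontier [Delhi—Quito 14, Delhi—Oslo 18, Delhi—Seoul 21, Lima—Riga 2, Seoul—Sofia 18, Quito—Sofia 21] → take Lima—Riga (2); add Lima.
Step 5: frontier [Delhi—Quito 14, Delhi—Oslo 18, Delhi—Seoul 21, Lima—Oslo 20, Seoul—Sofia 18, Quito—Sofia 21] → take Delhi—Quito (14); add Quito.
Step 6: frontier [Delhi—Oslo 18, Delhi—Seoul 21, Lima—Oslo 20, Seoul—Sofia 18] → take Delhi—Oslo (18); add Oslo.
Step 7: frontier [Delhi—Seoul 21, Seoul—Sofia 18] → take Seoul—Sofia (18); add Seoul.
MST edges: Delhi—Paris, Paris—Sofia, Delhi—Riga, Lima—Riga, Delhi—Quito, Delhi—Oslo, Seoul—Sofia; total weight 4+7+10+2+14+18+18 = 73.

73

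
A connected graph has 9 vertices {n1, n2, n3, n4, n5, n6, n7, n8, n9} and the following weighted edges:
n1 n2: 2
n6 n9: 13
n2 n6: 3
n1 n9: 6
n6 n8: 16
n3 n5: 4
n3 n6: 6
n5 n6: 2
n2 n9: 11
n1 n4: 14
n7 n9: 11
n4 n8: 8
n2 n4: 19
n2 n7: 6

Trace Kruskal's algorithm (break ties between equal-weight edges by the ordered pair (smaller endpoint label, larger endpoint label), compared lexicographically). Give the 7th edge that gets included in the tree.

Sort edges by weight, then run Kruskal:
n1 n2 (2): add — endpoints in different components.
n5 n6 (2): add — endpoints in different components.
n2 n6 (3): add — endpoints in different components.
n3 n5 (4): add — endpoints in different components.
n1 n9 (6): add — endpoints in different components.
n2 n7 (6): add — endpoints in different components.
n3 n6 (6): skip — n6 and n3 already connected.
n4 n8 (8): add — endpoints in different components.
n2 n9 (11): skip — n2 and n9 already connected.
n7 n9 (11): skip — n7 and n9 already connected.
n6 n9 (13): skip — n6 and n9 already connected.
n1 n4 (14): add — endpoints in different components.
The 7th edge added is n4 n8.

n4-n8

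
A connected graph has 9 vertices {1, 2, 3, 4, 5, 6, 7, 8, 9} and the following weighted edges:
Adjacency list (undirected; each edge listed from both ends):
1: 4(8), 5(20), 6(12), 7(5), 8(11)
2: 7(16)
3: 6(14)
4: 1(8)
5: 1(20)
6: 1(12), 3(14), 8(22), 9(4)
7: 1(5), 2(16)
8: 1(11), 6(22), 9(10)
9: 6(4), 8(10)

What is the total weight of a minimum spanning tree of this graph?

88

Sort edges by weight, then run Kruskal:
6–9 (4): add — endpoints in different components.
1–7 (5): add — endpoints in different components.
1–4 (8): add — endpoints in different components.
8–9 (10): add — endpoints in different components.
1–8 (11): add — endpoints in different components.
1–6 (12): skip — 1 and 6 already connected.
3–6 (14): add — endpoints in different components.
2–7 (16): add — endpoints in different components.
1–5 (20): add — endpoints in different components.
MST edges: 6–9, 1–7, 1–4, 8–9, 1–8, 3–6, 2–7, 1–5; total weight 4+5+8+10+11+14+16+20 = 88.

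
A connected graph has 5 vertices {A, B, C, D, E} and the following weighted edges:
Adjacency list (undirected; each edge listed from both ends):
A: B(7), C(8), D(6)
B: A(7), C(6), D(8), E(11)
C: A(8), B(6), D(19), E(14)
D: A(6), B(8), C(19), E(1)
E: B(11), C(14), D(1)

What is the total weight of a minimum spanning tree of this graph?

20

Prim's algorithm from B:
Step 1: cheapest edge leaving the tree is B C (6); add C.
Step 2: cheapest edge leaving the tree is A B (7); add A.
Step 3: cheapest edge leaving the tree is A D (6); add D.
Step 4: cheapest edge leaving the tree is D E (1); add E.
MST edges: B C, A B, A D, D E; total weight 6+7+6+1 = 20.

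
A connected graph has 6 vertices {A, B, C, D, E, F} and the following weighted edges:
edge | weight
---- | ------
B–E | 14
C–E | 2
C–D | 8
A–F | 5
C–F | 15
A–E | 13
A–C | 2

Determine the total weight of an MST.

31

Grow the tree from F using Prim:
Step 1: frontier [A–F 5, C–F 15] → take A–F (5); add A.
Step 2: frontier [A–C 2, A–E 13, C–F 15] → take A–C (2); add C.
Step 3: frontier [A–E 13, C–E 2, C–D 8] → take C–E (2); add E.
Step 4: frontier [C–D 8, B–E 14] → take C–D (8); add D.
Step 5: frontier [B–E 14] → take B–E (14); add B.
MST edges: A–F, A–C, C–E, C–D, B–E; total weight 5+2+2+8+14 = 31.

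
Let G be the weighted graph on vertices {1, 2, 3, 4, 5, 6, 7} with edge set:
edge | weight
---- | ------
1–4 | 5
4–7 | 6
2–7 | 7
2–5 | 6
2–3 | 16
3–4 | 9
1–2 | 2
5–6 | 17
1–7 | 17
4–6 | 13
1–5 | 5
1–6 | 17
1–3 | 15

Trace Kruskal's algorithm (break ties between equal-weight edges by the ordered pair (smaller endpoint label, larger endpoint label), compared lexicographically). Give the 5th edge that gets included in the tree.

Kruskal's algorithm — process edges by increasing weight (ties by edge label):
1–2 (2): add — endpoints in different components.
1–4 (5): add — endpoints in different components.
1–5 (5): add — endpoints in different components.
2–5 (6): skip — 2 and 5 already connected.
4–7 (6): add — endpoints in different components.
2–7 (7): skip — 2 and 7 already connected.
3–4 (9): add — endpoints in different components.
4–6 (13): add — endpoints in different components.
The 5th edge added is 3–4.

3-4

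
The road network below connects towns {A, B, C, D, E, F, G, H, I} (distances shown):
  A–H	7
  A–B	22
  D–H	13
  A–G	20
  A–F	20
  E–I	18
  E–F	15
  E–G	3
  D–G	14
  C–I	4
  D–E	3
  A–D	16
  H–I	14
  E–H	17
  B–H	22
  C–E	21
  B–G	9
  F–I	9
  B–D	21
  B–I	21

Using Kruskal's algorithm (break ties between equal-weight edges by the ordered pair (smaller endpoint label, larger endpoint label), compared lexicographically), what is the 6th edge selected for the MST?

Kruskal: consider edges lightest-first.
D–E (3): add — endpoints in different components.
E–G (3): add — endpoints in different components.
C–I (4): add — endpoints in different components.
A–H (7): add — endpoints in different components.
B–G (9): add — endpoints in different components.
F–I (9): add — endpoints in different components.
D–H (13): add — endpoints in different components.
D–G (14): skip — D and G already connected.
H–I (14): add — endpoints in different components.
The 6th edge added is F–I.

F-I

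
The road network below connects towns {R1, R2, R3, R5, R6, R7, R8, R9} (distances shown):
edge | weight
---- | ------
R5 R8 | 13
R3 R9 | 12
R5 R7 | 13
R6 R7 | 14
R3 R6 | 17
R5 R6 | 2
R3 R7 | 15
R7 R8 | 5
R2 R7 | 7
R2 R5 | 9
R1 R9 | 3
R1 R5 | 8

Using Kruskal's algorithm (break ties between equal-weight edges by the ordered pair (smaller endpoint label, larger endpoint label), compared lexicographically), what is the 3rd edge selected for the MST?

R7-R8

Sort edges by weight, then run Kruskal:
R5 R6 (2): add — endpoints in different components.
R1 R9 (3): add — endpoints in different components.
R7 R8 (5): add — endpoints in different components.
R2 R7 (7): add — endpoints in different components.
R1 R5 (8): add — endpoints in different components.
R2 R5 (9): add — endpoints in different components.
R3 R9 (12): add — endpoints in different components.
The 3rd edge added is R7 R8.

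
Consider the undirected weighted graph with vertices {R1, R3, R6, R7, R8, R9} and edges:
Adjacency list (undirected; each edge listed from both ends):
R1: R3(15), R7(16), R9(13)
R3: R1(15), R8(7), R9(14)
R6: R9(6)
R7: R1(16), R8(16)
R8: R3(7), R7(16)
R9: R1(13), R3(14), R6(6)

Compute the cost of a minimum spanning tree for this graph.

Kruskal: consider edges lightest-first.
R6–R9 (6): add — endpoints in different components.
R3–R8 (7): add — endpoints in different components.
R1–R9 (13): add — endpoints in different components.
R3–R9 (14): add — endpoints in different components.
R1–R3 (15): skip — R3 and R1 already connected.
R1–R7 (16): add — endpoints in different components.
MST edges: R6–R9, R3–R8, R1–R9, R3–R9, R1–R7; total weight 6+7+13+14+16 = 56.

56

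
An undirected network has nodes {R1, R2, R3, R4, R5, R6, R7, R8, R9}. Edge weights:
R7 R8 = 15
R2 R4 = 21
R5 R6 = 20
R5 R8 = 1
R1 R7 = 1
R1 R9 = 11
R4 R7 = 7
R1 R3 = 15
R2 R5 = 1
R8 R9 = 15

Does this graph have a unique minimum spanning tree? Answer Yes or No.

No

Kruskal: consider edges lightest-first.
R1 R7 (1): add — endpoints in different components.
R2 R5 (1): add — endpoints in different components.
R5 R8 (1): add — endpoints in different components.
R4 R7 (7): add — endpoints in different components.
R1 R9 (11): add — endpoints in different components.
R1 R3 (15): add — endpoints in different components.
R7 R8 (15): add — endpoints in different components.
R8 R9 (15): skip — R8 and R9 already connected.
R5 R6 (20): add — endpoints in different components.
Non-tree edge R8 R9 has weight 15, equal to the heaviest edge on its tree cycle — swapping gives another MST of the same weight. Not unique.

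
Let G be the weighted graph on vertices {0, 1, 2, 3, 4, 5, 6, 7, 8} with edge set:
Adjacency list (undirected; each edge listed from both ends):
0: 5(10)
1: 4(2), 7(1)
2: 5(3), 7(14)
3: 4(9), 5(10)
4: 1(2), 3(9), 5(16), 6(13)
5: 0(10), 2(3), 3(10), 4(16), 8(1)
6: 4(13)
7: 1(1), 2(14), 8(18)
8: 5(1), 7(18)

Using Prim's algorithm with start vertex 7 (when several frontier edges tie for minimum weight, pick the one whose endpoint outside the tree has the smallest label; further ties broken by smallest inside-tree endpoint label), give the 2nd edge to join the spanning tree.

Prim, starting at 7.
Step 1: cheapest edge leaving the tree is 1-7 (1); add 1.
Step 2: cheapest edge leaving the tree is 1-4 (2); add 4.
Step 3: cheapest edge leaving the tree is 3-4 (9); add 3.
Step 4: cheapest edge leaving the tree is 3-5 (10); add 5.
Step 5: cheapest edge leaving the tree is 5-8 (1); add 8.
Step 6: cheapest edge leaving the tree is 2-5 (3); add 2.
Step 7: cheapest edge leaving the tree is 0-5 (10); add 0.
Step 8: cheapest edge leaving the tree is 4-6 (13); add 6.
The 2nd edge added is 1-4.

1-4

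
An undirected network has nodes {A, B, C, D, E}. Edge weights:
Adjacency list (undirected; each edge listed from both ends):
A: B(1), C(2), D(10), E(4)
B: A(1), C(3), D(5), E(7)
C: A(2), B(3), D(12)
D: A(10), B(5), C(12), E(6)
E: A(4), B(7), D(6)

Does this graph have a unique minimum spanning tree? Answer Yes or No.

Kruskal: consider edges lightest-first.
A-B (1): add. Components now {A,B} {C} {D} {E}
A-C (2): add. Components now {A,B,C} {D} {E}
B-C (3): skip — B and C already connected.
A-E (4): add. Components now {A,B,C,E} {D}
B-D (5): add. Components now {A,B,C,D,E}
Every non-tree edge has weight strictly greater than the heaviest edge on the tree path between its endpoints, so the MST is unique.

Yes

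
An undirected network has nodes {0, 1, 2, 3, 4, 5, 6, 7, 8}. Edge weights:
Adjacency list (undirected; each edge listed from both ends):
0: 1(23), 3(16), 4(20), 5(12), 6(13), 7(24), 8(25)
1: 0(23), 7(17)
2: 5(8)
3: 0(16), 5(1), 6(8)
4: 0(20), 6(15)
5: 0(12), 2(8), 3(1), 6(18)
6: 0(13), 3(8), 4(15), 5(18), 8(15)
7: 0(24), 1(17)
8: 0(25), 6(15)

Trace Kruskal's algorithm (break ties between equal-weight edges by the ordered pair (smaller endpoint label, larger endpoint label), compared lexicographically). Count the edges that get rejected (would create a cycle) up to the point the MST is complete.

4

Kruskal: consider edges lightest-first.
3—5 (1): add — endpoints in different components.
2—5 (8): add — endpoints in different components.
3—6 (8): add — endpoints in different components.
0—5 (12): add — endpoints in different components.
0—6 (13): skip — 0 and 6 already connected.
4—6 (15): add — endpoints in different components.
6—8 (15): add — endpoints in different components.
0—3 (16): skip — 0 and 3 already connected.
1—7 (17): add — endpoints in different components.
5—6 (18): skip — 5 and 6 already connected.
0—4 (20): skip — 0 and 4 already connected.
0—1 (23): add — endpoints in different components.
Edges rejected before the tree was complete: 4.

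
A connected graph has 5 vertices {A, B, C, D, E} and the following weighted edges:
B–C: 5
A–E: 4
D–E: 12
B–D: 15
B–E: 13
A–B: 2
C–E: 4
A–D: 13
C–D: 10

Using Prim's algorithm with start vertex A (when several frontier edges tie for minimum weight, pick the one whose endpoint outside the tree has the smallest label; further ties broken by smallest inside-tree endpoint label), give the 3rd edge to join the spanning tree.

C-E

Grow the tree from A using Prim:
Step 1: frontier [A–B 2, A–E 4, A–D 13] → take A–B (2); add B.
Step 2: frontier [A–E 4, A–D 13, B–C 5, B–E 13, B–D 15] → take A–E (4); add E.
Step 3: frontier [A–D 13, B–C 5, B–D 15, C–E 4, D–E 12] → take C–E (4); add C.
Step 4: frontier [A–D 13, B–D 15, C–D 10, D–E 12] → take C–D (10); add D.
The 3rd edge added is C–E.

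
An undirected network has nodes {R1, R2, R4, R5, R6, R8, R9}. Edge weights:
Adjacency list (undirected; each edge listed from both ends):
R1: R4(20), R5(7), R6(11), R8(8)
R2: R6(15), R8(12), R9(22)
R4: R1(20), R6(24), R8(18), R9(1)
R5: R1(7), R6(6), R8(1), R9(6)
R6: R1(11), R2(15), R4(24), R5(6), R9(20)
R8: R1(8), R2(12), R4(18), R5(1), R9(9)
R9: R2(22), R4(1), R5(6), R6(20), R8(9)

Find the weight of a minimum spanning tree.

Grow the tree from R2 using Prim:
Step 1: cheapest edge leaving the tree is R2 R8 (12); add R8.
Step 2: cheapest edge leaving the tree is R5 R8 (1); add R5.
Step 3: cheapest edge leaving the tree is R5 R6 (6); add R6.
Step 4: cheapest edge leaving the tree is R5 R9 (6); add R9.
Step 5: cheapest edge leaving the tree is R4 R9 (1); add R4.
Step 6: cheapest edge leaving the tree is R1 R5 (7); add R1.
MST edges: R2 R8, R5 R8, R5 R6, R5 R9, R4 R9, R1 R5; total weight 12+1+6+6+1+7 = 33.

33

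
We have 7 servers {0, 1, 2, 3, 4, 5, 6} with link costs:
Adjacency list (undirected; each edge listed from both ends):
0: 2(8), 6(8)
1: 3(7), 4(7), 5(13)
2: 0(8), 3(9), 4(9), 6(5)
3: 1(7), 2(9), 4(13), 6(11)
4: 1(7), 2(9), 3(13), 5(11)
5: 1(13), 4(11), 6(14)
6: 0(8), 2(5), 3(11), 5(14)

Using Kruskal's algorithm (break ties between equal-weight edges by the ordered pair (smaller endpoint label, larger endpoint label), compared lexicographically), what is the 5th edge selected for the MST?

2-3

Kruskal's algorithm — process edges by increasing weight (ties by edge label):
2 6 (5): add. Components now {0} {1} {2,6} {3} {4} {5}
1 3 (7): add. Components now {0} {1,3} {2,6} {4} {5}
1 4 (7): add. Components now {0} {1,3,4} {2,6} {5}
0 2 (8): add. Components now {0,2,6} {1,3,4} {5}
0 6 (8): skip — 0 and 6 already connected.
2 3 (9): add. Components now {0,1,2,3,4,6} {5}
2 4 (9): skip — 2 and 4 already connected.
3 6 (11): skip — 3 and 6 already connected.
4 5 (11): add. Components now {0,1,2,3,4,5,6}
The 5th edge added is 2 3.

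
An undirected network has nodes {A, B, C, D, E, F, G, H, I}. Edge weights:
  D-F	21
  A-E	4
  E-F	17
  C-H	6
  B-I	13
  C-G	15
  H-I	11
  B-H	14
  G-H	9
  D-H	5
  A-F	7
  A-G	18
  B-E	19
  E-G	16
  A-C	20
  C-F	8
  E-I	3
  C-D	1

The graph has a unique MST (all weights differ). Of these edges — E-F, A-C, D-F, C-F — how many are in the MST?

Kruskal: consider edges lightest-first.
C-D (1): add — endpoints in different components.
E-I (3): add — endpoints in different components.
A-E (4): add — endpoints in different components.
D-H (5): add — endpoints in different components.
C-H (6): skip — C and H already connected.
A-F (7): add — endpoints in different components.
C-F (8): add — endpoints in different components.
G-H (9): add — endpoints in different components.
H-I (11): skip — H and I already connected.
B-I (13): add — endpoints in different components.
MST edge set: {C-D, E-I, A-E, D-H, A-F, C-F, G-H, B-I}.
Of the listed edges, {C-F} are in the MST → 1.

1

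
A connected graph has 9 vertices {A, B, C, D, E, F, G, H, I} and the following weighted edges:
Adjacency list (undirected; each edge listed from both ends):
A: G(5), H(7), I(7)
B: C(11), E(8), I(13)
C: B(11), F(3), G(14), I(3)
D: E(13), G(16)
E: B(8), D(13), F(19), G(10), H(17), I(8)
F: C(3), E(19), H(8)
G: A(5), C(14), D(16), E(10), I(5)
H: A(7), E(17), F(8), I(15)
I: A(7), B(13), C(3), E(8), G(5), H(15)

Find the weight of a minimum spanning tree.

52

Kruskal's algorithm — process edges by increasing weight (ties by edge label):
C–F (3): add — endpoints in different components.
C–I (3): add — endpoints in different components.
A–G (5): add — endpoints in different components.
G–I (5): add — endpoints in different components.
A–H (7): add — endpoints in different components.
A–I (7): skip — A and I already connected.
B–E (8): add — endpoints in different components.
E–I (8): add — endpoints in different components.
F–H (8): skip — F and H already connected.
E–G (10): skip — E and G already connected.
B–C (11): skip — B and C already connected.
B–I (13): skip — B and I already connected.
D–E (13): add — endpoints in different components.
MST edges: C–F, C–I, A–G, G–I, A–H, B–E, E–I, D–E; total weight 3+3+5+5+7+8+8+13 = 52.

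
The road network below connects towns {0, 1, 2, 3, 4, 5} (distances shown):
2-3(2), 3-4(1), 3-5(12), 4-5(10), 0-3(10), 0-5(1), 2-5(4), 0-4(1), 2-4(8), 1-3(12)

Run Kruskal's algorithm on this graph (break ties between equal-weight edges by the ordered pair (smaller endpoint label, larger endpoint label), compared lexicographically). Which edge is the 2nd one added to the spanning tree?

0-5

Sort edges by weight, then run Kruskal:
0-4 (1): add — endpoints in different components.
0-5 (1): add — endpoints in different components.
3-4 (1): add — endpoints in different components.
2-3 (2): add — endpoints in different components.
2-5 (4): skip — 2 and 5 already connected.
2-4 (8): skip — 2 and 4 already connected.
0-3 (10): skip — 0 and 3 already connected.
4-5 (10): skip — 4 and 5 already connected.
1-3 (12): add — endpoints in different components.
The 2nd edge added is 0-5.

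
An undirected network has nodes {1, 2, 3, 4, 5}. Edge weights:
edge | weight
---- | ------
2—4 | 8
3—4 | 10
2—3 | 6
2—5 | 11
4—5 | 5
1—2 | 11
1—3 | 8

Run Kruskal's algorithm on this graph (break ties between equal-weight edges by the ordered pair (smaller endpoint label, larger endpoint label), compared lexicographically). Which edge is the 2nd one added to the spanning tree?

Kruskal: consider edges lightest-first.
4—5 (5): add. Components now {1} {2} {3} {4,5}
2—3 (6): add. Components now {1} {2,3} {4,5}
1—3 (8): add. Components now {1,2,3} {4,5}
2—4 (8): add. Components now {1,2,3,4,5}
The 2nd edge added is 2—3.

2-3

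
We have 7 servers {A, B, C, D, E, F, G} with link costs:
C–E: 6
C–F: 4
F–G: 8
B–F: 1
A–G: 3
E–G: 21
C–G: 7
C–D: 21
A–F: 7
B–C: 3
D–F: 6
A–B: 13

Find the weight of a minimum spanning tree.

26

Prim's algorithm from B:
Step 1: frontier [B–F 1, B–C 3, A–B 13] → take B–F (1); add F.
Step 2: frontier [B–C 3, A–B 13, C–F 4, D–F 6, A–F 7, F–G 8] → take B–C (3); add C.
Step 3: frontier [A–B 13, C–E 6, C–G 7, C–D 21, D–F 6, A–F 7, F–G 8] → take D–F (6); add D.
Step 4: frontier [A–B 13, C–E 6, C–G 7, A–F 7, F–G 8] → take C–E (6); add E.
Step 5: frontier [A–B 13, C–G 7, E–G 21, A–F 7, F–G 8] → take A–F (7); add A.
Step 6: frontier [A–G 3, C–G 7, E–G 21, F–G 8] → take A–G (3); add G.
MST edges: B–F, B–C, D–F, C–E, A–F, A–G; total weight 1+3+6+6+7+3 = 26.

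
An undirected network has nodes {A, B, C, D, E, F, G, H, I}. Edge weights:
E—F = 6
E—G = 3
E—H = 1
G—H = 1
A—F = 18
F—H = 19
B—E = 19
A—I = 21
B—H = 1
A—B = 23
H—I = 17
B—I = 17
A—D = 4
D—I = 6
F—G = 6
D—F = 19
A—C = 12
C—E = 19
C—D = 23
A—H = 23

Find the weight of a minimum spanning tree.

Kruskal: consider edges lightest-first.
B—H (1): add — endpoints in different components.
E—H (1): add — endpoints in different components.
G—H (1): add — endpoints in different components.
E—G (3): skip — E and G already connected.
A—D (4): add — endpoints in different components.
D—I (6): add — endpoints in different components.
E—F (6): add — endpoints in different components.
F—G (6): skip — F and G already connected.
A—C (12): add — endpoints in different components.
B—I (17): add — endpoints in different components.
MST edges: B—H, E—H, G—H, A—D, D—I, E—F, A—C, B—I; total weight 1+1+1+4+6+6+12+17 = 48.

48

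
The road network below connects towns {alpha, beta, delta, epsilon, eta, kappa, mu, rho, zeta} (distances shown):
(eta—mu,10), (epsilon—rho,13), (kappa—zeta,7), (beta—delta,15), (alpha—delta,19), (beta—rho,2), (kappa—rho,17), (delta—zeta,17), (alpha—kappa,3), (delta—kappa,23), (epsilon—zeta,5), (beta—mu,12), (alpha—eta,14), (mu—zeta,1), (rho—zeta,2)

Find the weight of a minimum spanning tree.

45

Kruskal's algorithm — process edges by increasing weight (ties by edge label):
mu—zeta (1): add — endpoints in different components.
beta—rho (2): add — endpoints in different components.
rho—zeta (2): add — endpoints in different components.
alpha—kappa (3): add — endpoints in different components.
epsilon—zeta (5): add — endpoints in different components.
kappa—zeta (7): add — endpoints in different components.
eta—mu (10): add — endpoints in different components.
beta—mu (12): skip — beta and mu already connected.
epsilon—rho (13): skip — rho and epsilon already connected.
alpha—eta (14): skip — eta and alpha already connected.
beta—delta (15): add — endpoints in different components.
MST edges: mu—zeta, beta—rho, rho—zeta, alpha—kappa, epsilon—zeta, kappa—zeta, eta—mu, beta—delta; total weight 1+2+2+3+5+7+10+15 = 45.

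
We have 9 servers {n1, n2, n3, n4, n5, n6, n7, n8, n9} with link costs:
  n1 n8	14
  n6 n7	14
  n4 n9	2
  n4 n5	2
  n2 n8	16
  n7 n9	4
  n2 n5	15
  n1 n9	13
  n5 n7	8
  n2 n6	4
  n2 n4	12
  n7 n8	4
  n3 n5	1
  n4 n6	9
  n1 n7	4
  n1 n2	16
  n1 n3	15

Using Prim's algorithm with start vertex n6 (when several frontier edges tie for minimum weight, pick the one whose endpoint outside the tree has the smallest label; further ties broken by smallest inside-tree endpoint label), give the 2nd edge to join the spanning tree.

n4-n6

Prim's algorithm from n6:
Step 1: cheapest edge leaving the tree is n2 n6 (4); add n2.
Step 2: cheapest edge leaving the tree is n4 n6 (9); add n4.
Step 3: cheapest edge leaving the tree is n4 n5 (2); add n5.
Step 4: cheapest edge leaving the tree is n3 n5 (1); add n3.
Step 5: cheapest edge leaving the tree is n4 n9 (2); add n9.
Step 6: cheapest edge leaving the tree is n7 n9 (4); add n7.
Step 7: cheapest edge leaving the tree is n1 n7 (4); add n1.
Step 8: cheapest edge leaving the tree is n7 n8 (4); add n8.
The 2nd edge added is n4 n6.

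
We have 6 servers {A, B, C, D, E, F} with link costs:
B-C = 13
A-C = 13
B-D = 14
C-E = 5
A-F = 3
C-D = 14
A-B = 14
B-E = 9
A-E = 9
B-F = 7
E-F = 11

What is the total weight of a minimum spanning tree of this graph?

38

Kruskal: consider edges lightest-first.
A-F (3): add — endpoints in different components.
C-E (5): add — endpoints in different components.
B-F (7): add — endpoints in different components.
A-E (9): add — endpoints in different components.
B-E (9): skip — B and E already connected.
E-F (11): skip — E and F already connected.
A-C (13): skip — A and C already connected.
B-C (13): skip — B and C already connected.
A-B (14): skip — A and B already connected.
B-D (14): add — endpoints in different components.
MST edges: A-F, C-E, B-F, A-E, B-D; total weight 3+5+7+9+14 = 38.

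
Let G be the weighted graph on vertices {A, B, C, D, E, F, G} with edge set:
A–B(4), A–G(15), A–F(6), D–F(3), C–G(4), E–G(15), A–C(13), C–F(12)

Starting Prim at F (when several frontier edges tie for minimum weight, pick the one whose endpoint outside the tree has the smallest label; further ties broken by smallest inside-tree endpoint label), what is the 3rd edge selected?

A-B

Grow the tree from F using Prim:
Step 1: frontier [D–F 3, A–F 6, C–F 12] → take D–F (3); add D.
Step 2: frontier [A–F 6, C–F 12] → take A–F (6); add A.
Step 3: frontier [A–B 4, A–C 13, A–G 15, C–F 12] → take A–B (4); add B.
Step 4: frontier [A–C 13, A–G 15, C–F 12] → take C–F (12); add C.
Step 5: frontier [A–G 15, C–G 4] → take C–G (4); add G.
Step 6: frontier [E–G 15] → take E–G (15); add E.
The 3rd edge added is A–B.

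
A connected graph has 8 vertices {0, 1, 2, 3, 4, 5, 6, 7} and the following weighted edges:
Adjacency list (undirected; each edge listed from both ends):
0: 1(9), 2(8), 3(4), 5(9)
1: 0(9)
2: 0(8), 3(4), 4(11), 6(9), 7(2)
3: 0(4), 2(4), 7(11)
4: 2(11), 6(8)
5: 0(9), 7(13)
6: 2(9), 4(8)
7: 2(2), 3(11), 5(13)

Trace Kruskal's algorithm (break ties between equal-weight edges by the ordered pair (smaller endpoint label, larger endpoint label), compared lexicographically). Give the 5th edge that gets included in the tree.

Sort edges by weight, then run Kruskal:
2–7 (2): add — endpoints in different components.
0–3 (4): add — endpoints in different components.
2–3 (4): add — endpoints in different components.
0–2 (8): skip — 0 and 2 already connected.
4–6 (8): add — endpoints in different components.
0–1 (9): add — endpoints in different components.
0–5 (9): add — endpoints in different components.
2–6 (9): add — endpoints in different components.
The 5th edge added is 0–1.

0-1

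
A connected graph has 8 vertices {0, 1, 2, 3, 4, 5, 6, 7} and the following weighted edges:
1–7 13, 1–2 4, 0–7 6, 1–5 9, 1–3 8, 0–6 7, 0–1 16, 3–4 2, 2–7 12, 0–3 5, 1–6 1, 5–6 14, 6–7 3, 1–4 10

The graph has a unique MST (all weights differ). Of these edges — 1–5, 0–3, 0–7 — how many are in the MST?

3

Sort edges by weight, then run Kruskal:
1–6 (1): add — endpoints in different components.
3–4 (2): add — endpoints in different components.
6–7 (3): add — endpoints in different components.
1–2 (4): add — endpoints in different components.
0–3 (5): add — endpoints in different components.
0–7 (6): add — endpoints in different components.
0–6 (7): skip — 0 and 6 already connected.
1–3 (8): skip — 1 and 3 already connected.
1–5 (9): add — endpoints in different components.
MST edge set: {1–6, 3–4, 6–7, 1–2, 0–3, 0–7, 1–5}.
Of the listed edges, {1–5, 0–3, 0–7} are in the MST → 3.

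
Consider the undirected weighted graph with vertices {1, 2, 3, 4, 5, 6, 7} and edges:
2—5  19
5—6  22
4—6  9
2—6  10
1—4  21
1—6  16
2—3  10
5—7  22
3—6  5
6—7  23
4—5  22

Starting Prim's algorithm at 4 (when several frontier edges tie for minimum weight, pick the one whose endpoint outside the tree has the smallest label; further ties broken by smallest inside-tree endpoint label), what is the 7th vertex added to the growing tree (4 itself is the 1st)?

7

Prim, starting at 4.
Step 1: frontier [4—6 9, 1—4 21, 4—5 22] → take 4—6 (9); add 6.
Step 2: frontier [1—4 21, 4—5 22, 3—6 5, 2—6 10, 1—6 16, 5—6 22, 6—7 23] → take 3—6 (5); add 3.
Step 3: frontier [2—3 10, 1—4 21, 4—5 22, 2—6 10, 1—6 16, 5—6 22, 6—7 23] → take 2—3 (10); add 2.
Step 4: frontier [2—5 19, 1—4 21, 4—5 22, 1—6 16, 5—6 22, 6—7 23] → take 1—6 (16); add 1.
Step 5: frontier [2—5 19, 4—5 22, 5—6 22, 6—7 23] → take 2—5 (19); add 5.
Step 6: frontier [5—7 22, 6—7 23] → take 5—7 (22); add 7.
Vertex order: 4, 6, 3, 2, 1, 5, 7. The 7th vertex is 7.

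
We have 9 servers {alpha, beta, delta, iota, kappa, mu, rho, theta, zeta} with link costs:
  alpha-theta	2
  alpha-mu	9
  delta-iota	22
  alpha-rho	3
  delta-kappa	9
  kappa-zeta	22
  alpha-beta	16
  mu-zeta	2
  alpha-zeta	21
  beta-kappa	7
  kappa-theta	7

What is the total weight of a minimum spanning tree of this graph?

Sort edges by weight, then run Kruskal:
alpha-theta (2): add — endpoints in different components.
mu-zeta (2): add — endpoints in different components.
alpha-rho (3): add — endpoints in different components.
beta-kappa (7): add — endpoints in different components.
kappa-theta (7): add — endpoints in different components.
alpha-mu (9): add — endpoints in different components.
delta-kappa (9): add — endpoints in different components.
alpha-beta (16): skip — alpha and beta already connected.
alpha-zeta (21): skip — alpha and zeta already connected.
delta-iota (22): add — endpoints in different components.
MST edges: alpha-theta, mu-zeta, alpha-rho, beta-kappa, kappa-theta, alpha-mu, delta-kappa, delta-iota; total weight 2+2+3+7+7+9+9+22 = 61.

61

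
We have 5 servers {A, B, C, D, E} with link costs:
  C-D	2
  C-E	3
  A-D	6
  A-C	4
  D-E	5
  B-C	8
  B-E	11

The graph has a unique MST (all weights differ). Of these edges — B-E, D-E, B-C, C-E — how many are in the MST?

2

Sort edges by weight, then run Kruskal:
C-D (2): add — endpoints in different components.
C-E (3): add — endpoints in different components.
A-C (4): add — endpoints in different components.
D-E (5): skip — D and E already connected.
A-D (6): skip — A and D already connected.
B-C (8): add — endpoints in different components.
MST edge set: {C-D, C-E, A-C, B-C}.
Of the listed edges, {B-C, C-E} are in the MST → 2.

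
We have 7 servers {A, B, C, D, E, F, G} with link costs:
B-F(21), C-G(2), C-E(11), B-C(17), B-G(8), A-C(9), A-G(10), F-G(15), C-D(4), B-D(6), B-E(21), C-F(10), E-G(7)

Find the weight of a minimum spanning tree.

38

Prim's algorithm from E:
Step 1: cheapest edge leaving the tree is E-G (7); add G.
Step 2: cheapest edge leaving the tree is C-G (2); add C.
Step 3: cheapest edge leaving the tree is C-D (4); add D.
Step 4: cheapest edge leaving the tree is B-D (6); add B.
Step 5: cheapest edge leaving the tree is A-C (9); add A.
Step 6: cheapest edge leaving the tree is C-F (10); add F.
MST edges: E-G, C-G, C-D, B-D, A-C, C-F; total weight 7+2+4+6+9+10 = 38.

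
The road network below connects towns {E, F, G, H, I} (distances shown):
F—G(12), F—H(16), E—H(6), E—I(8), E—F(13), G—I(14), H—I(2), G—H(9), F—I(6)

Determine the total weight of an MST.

23

Prim's algorithm from G:
Step 1: frontier [G—H 9, F—G 12, G—I 14] → take G—H (9); add H.
Step 2: frontier [F—G 12, G—I 14, H—I 2, E—H 6, F—H 16] → take H—I (2); add I.
Step 3: frontier [F—G 12, E—H 6, F—H 16, F—I 6, E—I 8] → take E—H (6); add E.
Step 4: frontier [E—F 13, F—G 12, F—H 16, F—I 6] → take F—I (6); add F.
MST edges: G—H, H—I, E—H, F—I; total weight 9+2+6+6 = 23.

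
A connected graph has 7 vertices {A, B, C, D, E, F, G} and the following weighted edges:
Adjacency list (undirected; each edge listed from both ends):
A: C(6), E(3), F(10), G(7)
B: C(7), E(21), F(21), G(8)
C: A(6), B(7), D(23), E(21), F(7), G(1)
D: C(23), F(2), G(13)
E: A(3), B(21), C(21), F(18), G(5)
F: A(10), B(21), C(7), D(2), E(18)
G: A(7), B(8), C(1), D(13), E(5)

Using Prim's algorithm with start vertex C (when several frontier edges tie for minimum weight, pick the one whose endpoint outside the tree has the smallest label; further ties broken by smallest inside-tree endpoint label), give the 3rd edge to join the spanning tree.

Prim, starting at C.
Step 1: cheapest edge leaving the tree is C–G (1); add G.
Step 2: cheapest edge leaving the tree is E–G (5); add E.
Step 3: cheapest edge leaving the tree is A–E (3); add A.
Step 4: cheapest edge leaving the tree is B–C (7); add B.
Step 5: cheapest edge leaving the tree is C–F (7); add F.
Step 6: cheapest edge leaving the tree is D–F (2); add D.
The 3rd edge added is A–E.

A-E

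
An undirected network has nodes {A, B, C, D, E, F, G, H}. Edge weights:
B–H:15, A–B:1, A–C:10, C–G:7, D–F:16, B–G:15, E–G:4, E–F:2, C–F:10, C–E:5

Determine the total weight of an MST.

53

Prim, starting at H.
Step 1: frontier [B–H 15] → take B–H (15); add B.
Step 2: frontier [A–B 1, B–G 15] → take A–B (1); add A.
Step 3: frontier [A–C 10, B–G 15] → take A–C (10); add C.
Step 4: frontier [B–G 15, C–E 5, C–G 7, C–F 10] → take C–E (5); add E.
Step 5: frontier [B–G 15, C–G 7, C–F 10, E–F 2, E–G 4] → take E–F (2); add F.
Step 6: frontier [B–G 15, C–G 7, E–G 4, D–F 16] → take E–G (4); add G.
Step 7: frontier [D–F 16] → take D–F (16); add D.
MST edges: B–H, A–B, A–C, C–E, E–F, E–G, D–F; total weight 15+1+10+5+2+4+16 = 53.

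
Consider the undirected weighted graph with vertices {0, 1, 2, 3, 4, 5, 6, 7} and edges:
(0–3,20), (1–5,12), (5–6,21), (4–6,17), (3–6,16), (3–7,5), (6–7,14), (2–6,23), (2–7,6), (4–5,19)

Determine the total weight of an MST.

93

Kruskal: consider edges lightest-first.
3–7 (5): add — endpoints in different components.
2–7 (6): add — endpoints in different components.
1–5 (12): add — endpoints in different components.
6–7 (14): add — endpoints in different components.
3–6 (16): skip — 3 and 6 already connected.
4–6 (17): add — endpoints in different components.
4–5 (19): add — endpoints in different components.
0–3 (20): add — endpoints in different components.
MST edges: 3–7, 2–7, 1–5, 6–7, 4–6, 4–5, 0–3; total weight 5+6+12+14+17+19+20 = 93.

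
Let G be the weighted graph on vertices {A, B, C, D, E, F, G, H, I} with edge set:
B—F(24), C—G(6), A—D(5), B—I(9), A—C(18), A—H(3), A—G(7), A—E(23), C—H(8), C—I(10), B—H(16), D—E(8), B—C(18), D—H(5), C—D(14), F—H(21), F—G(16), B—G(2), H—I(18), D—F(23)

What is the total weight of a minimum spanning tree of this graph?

Kruskal: consider edges lightest-first.
B—G (2): add — endpoints in different components.
A—H (3): add — endpoints in different components.
A—D (5): add — endpoints in different components.
D—H (5): skip — D and H already connected.
C—G (6): add — endpoints in different components.
A—G (7): add — endpoints in different components.
C—H (8): skip — C and H already connected.
D—E (8): add — endpoints in different components.
B—I (9): add — endpoints in different components.
C—I (10): skip — C and I already connected.
C—D (14): skip — C and D already connected.
B—H (16): skip — B and H already connected.
F—G (16): add — endpoints in different components.
MST edges: B—G, A—H, A—D, C—G, A—G, D—E, B—I, F—G; total weight 2+3+5+6+7+8+9+16 = 56.

56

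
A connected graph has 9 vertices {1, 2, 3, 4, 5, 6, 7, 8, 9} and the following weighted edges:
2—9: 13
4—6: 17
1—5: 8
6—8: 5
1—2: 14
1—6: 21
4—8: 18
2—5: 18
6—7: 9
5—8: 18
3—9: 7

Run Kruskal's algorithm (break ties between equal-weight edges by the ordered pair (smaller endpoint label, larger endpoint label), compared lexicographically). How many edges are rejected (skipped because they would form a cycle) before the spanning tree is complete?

2

Kruskal: consider edges lightest-first.
6—8 (5): add — endpoints in different components.
3—9 (7): add — endpoints in different components.
1—5 (8): add — endpoints in different components.
6—7 (9): add — endpoints in different components.
2—9 (13): add — endpoints in different components.
1—2 (14): add — endpoints in different components.
4—6 (17): add — endpoints in different components.
2—5 (18): skip — 2 and 5 already connected.
4—8 (18): skip — 4 and 8 already connected.
5—8 (18): add — endpoints in different components.
Edges rejected before the tree was complete: 2.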